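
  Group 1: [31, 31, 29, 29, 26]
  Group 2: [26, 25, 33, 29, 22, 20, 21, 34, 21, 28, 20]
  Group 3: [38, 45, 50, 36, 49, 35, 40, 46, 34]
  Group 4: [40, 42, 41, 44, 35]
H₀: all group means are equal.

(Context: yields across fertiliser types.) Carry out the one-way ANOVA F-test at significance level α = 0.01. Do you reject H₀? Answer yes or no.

reject H₀: yes

Group means [29.20, 25.36, 41.44, 40.40], grand mean 33.333
SSB = Σnᵢ(x̄ᵢ−x̄)² = 1625.899; SSW = ΣΣ(x−x̄ᵢ)² = 626.768
MSB = 1625.899/3 = 541.9663; MSW = 626.768/26 = 24.1064
F = MSB/MSW = 22.4822
df = (3, 26)
p-value (upper-tail) = 0.00000
At α=0.01: p < α → reject H₀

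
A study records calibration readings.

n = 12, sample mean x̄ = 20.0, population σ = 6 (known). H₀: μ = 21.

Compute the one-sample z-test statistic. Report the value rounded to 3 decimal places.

SE = σ/√n = 6/√12 = 1.7321
z = (x̄−μ₀)/SE = (20.0−21)/1.7321 = -0.5774

test statistic = -0.577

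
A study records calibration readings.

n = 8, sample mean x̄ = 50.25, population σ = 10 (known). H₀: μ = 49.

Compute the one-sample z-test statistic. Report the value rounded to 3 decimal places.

SE = σ/√n = 10/√8 = 3.5355
z = (x̄−μ₀)/SE = (50.25−49)/3.5355 = 0.3536

test statistic = 0.354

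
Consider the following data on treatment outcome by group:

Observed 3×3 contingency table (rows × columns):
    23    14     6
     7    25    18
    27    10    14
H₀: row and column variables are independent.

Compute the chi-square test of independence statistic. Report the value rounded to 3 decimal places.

test statistic = 23.851

Row totals [43, 50, 51], col totals [57, 49, 38], n=144
χ² = (23−17.02)²/17.02 + (14−14.63)²/14.63 + (6−11.35)²/11.35 + (7−19.79)²/19.79 + (25−17.01)²/17.01 + (18−13.19)²/13.19 + (27−20.19)²/20.19 + (10−17.35)²/17.35 + (14−13.46)²/13.46 = 23.8510
df = 4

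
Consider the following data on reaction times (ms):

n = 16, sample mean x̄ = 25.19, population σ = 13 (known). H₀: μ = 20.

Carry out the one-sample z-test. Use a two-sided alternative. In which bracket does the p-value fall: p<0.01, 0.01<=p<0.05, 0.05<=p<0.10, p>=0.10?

SE = σ/√n = 13/√16 = 3.2500
z = (x̄−μ₀)/SE = (25.19−20)/3.2500 = 1.5969
p-value (two-sided) = 0.11028
→ bracket: p>=0.10

p-value bracket: p>=0.10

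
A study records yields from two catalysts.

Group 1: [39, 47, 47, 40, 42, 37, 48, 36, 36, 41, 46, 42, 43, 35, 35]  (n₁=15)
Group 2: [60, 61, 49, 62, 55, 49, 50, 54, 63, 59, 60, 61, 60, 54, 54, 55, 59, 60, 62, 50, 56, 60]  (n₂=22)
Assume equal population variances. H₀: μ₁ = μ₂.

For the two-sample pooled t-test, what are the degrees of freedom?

degrees of freedom = 35

df = n₁ + n₂ − 2 = 15 + 22 − 2 = 35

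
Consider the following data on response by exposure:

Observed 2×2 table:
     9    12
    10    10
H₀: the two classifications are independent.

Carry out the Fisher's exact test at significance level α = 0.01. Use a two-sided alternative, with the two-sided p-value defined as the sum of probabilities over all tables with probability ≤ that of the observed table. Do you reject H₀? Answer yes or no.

Margins: r₁=21, r₂=20, c₁=19, c₂=22, n=41
p_obs = C(21,9)·C(20,10)/C(41,19); sum pmf over tables with pmf ≤ p_obs
p-value (two-sided) = 0.75786
At α=0.01: p ≥ α → fail to reject H₀

reject H₀: no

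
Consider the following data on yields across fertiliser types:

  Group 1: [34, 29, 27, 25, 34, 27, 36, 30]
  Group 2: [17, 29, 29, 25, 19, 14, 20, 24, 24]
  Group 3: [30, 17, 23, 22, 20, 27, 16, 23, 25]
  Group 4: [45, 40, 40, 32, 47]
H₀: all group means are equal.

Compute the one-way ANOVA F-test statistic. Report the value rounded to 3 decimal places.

Group means [30.25, 22.33, 22.56, 40.80], grand mean 27.419
SSB = Σnᵢ(x̄ᵢ−x̄)² = 1405.026; SSW = ΣΣ(x−x̄ᵢ)² = 624.522
MSB = 1405.026/3 = 468.3421; MSW = 624.522/27 = 23.1305
F = MSB/MSW = 20.2479
df = (3, 27)

test statistic = 20.248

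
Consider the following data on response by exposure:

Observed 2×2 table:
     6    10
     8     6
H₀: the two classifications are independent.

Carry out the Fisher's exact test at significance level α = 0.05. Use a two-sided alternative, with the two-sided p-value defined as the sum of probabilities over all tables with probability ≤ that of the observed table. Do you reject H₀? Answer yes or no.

Margins: r₁=16, r₂=14, c₁=14, c₂=16, n=30
p_obs = C(16,6)·C(14,8)/C(30,14); sum pmf over tables with pmf ≤ p_obs
p-value (two-sided) = 0.46425
At α=0.05: p ≥ α → fail to reject H₀

reject H₀: no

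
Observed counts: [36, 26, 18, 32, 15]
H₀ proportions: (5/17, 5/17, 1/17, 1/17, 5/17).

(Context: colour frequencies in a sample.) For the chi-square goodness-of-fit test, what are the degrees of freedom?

df = k − 1 = 5 − 1 = 4

degrees of freedom = 4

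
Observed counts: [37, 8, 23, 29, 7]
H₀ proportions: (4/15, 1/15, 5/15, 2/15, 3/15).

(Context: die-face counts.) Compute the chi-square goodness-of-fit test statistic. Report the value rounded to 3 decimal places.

n = 104; E_i = n·p_i = [27.73, 6.93, 34.67, 13.87, 20.80]
χ² = (37−27.73)²/27.73 + (8−6.93)²/6.93 + (23−34.67)²/34.67 + (29−13.87)²/13.87 + (7−20.80)²/20.80 = 32.8582
df = 4

test statistic = 32.858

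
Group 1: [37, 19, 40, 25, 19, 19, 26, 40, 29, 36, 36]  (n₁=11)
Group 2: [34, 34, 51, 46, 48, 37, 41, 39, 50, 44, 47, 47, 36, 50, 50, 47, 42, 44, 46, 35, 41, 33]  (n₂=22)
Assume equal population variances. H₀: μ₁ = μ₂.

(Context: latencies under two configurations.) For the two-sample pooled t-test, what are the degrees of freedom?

df = n₁ + n₂ − 2 = 11 + 22 − 2 = 31

degrees of freedom = 31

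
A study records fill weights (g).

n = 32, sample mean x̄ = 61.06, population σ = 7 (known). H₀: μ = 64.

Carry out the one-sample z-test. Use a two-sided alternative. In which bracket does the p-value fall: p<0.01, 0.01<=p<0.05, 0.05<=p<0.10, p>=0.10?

p-value bracket: 0.01<=p<0.05

SE = σ/√n = 7/√32 = 1.2374
z = (x̄−μ₀)/SE = (61.06−64)/1.2374 = -2.3759
p-value (two-sided) = 0.01751
→ bracket: 0.01<=p<0.05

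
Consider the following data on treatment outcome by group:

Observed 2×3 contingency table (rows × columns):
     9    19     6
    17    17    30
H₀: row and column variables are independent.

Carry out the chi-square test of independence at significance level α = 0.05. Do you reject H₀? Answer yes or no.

Row totals [34, 64], col totals [26, 36, 36], n=98
χ² = (9−9.02)²/9.02 + (19−12.49)²/12.49 + (6−12.49)²/12.49 + (17−16.98)²/16.98 + (17−23.51)²/23.51 + (30−23.51)²/23.51 = 10.3598
df = 2
p-value (upper-tail) = 0.00563
At α=0.05: p < α → reject H₀

reject H₀: yes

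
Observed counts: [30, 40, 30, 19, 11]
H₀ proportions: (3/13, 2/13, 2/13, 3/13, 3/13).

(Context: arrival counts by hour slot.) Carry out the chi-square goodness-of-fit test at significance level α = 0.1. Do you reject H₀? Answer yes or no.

reject H₀: yes

n = 130; E_i = n·p_i = [30.00, 20.00, 20.00, 30.00, 30.00]
χ² = (30−30.00)²/30.00 + (40−20.00)²/20.00 + (30−20.00)²/20.00 + (19−30.00)²/30.00 + (11−30.00)²/30.00 = 41.0667
df = 4
p-value (upper-tail) = 0.00000
At α=0.1: p < α → reject H₀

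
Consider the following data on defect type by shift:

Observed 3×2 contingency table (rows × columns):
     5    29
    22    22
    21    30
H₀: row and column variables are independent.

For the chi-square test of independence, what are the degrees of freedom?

degrees of freedom = 2

df = (r−1)(c−1) = (3−1)·(2−1) = 2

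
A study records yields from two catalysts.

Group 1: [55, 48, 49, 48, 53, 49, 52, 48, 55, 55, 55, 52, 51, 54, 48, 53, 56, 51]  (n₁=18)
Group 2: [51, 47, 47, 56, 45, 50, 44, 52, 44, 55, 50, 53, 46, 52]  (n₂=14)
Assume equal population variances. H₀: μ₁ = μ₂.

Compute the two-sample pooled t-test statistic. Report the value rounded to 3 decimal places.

x̄₁=51.778, s₁=2.881, n₁=18
x̄₂=49.429, s₂=3.975, n₂=14
s_p² = [17·2.881² + 13·3.975²]/30 = 11.5513
SE = √(s_p²·(1/18+1/14)) = 1.2111
t = (51.778−49.429)/1.2111 = 1.9397
df = 30

test statistic = 1.940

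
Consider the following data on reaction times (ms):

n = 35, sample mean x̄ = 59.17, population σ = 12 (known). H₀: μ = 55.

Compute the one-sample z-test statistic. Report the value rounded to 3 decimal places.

SE = σ/√n = 12/√35 = 2.0284
z = (x̄−μ₀)/SE = (59.17−55)/2.0284 = 2.0558

test statistic = 2.056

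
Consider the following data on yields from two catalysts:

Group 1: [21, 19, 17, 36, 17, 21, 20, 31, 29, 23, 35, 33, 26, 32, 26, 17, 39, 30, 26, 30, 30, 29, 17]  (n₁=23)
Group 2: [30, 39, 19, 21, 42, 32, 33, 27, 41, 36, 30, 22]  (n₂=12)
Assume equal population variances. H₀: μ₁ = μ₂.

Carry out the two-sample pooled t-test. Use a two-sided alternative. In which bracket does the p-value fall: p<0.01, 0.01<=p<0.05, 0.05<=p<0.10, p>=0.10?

x̄₁=26.261, s₁=6.716, n₁=23
x̄₂=31.000, s₂=7.734, n₂=12
s_p² = [22·6.716² + 11·7.734²]/33 = 50.0132
SE = √(s_p²·(1/23+1/12)) = 2.5184
t = (26.261−31.000)/2.5184 = -1.8818
df = 33
p-value (two-sided) = 0.06871
→ bracket: 0.05<=p<0.10

p-value bracket: 0.05<=p<0.10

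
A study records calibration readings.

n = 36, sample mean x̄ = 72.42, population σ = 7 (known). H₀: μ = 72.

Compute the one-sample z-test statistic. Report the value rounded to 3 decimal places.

SE = σ/√n = 7/√36 = 1.1667
z = (x̄−μ₀)/SE = (72.42−72)/1.1667 = 0.3600

test statistic = 0.360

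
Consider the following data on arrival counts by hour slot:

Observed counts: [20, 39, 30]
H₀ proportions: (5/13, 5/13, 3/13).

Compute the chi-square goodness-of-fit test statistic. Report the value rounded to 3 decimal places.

n = 89; E_i = n·p_i = [34.23, 34.23, 20.54]
χ² = (20−34.23)²/34.23 + (39−34.23)²/34.23 + (30−20.54)²/20.54 = 10.9393
df = 2

test statistic = 10.939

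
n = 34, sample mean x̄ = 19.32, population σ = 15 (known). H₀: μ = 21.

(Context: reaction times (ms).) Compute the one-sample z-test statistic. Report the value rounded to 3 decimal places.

test statistic = -0.653

SE = σ/√n = 15/√34 = 2.5725
z = (x̄−μ₀)/SE = (19.32−21)/2.5725 = -0.6531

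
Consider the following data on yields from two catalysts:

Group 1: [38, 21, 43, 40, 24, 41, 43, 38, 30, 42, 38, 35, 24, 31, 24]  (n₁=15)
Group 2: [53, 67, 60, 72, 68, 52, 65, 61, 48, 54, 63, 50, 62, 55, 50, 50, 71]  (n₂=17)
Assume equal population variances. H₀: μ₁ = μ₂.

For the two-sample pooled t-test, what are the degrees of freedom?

degrees of freedom = 30

df = n₁ + n₂ − 2 = 15 + 17 − 2 = 30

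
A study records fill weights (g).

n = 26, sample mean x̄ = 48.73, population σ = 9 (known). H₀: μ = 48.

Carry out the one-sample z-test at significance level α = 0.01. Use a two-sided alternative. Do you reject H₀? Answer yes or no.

SE = σ/√n = 9/√26 = 1.7650
z = (x̄−μ₀)/SE = (48.73−48)/1.7650 = 0.4136
p-value (two-sided) = 0.67918
At α=0.01: p ≥ α → fail to reject H₀

reject H₀: no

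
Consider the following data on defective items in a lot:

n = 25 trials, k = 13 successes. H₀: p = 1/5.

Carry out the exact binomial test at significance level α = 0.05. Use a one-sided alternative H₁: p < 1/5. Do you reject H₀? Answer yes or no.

Exact binomial: n=25, k=13, p₀=1/5=0.2000
P(X≤13) from Σ C(n,i)·p₀^i·(1−p₀)^(n−i)
p-value (one-sided, H₁ less) = 0.99992
At α=0.05: p ≥ α → fail to reject H₀

reject H₀: no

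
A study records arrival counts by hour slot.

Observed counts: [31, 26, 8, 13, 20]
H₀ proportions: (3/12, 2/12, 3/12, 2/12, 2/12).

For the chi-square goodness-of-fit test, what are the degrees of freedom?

degrees of freedom = 4

df = k − 1 = 5 − 1 = 4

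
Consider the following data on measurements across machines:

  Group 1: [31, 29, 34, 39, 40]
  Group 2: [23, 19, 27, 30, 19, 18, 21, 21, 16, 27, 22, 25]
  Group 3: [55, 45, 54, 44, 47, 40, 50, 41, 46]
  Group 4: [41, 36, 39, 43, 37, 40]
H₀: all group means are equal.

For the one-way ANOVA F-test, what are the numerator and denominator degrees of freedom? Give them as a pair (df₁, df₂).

k = 4 groups, N = 32 total
df = (k−1, N−k) = (4−1, 32−4) = (3, 28)

degrees of freedom = [3, 28]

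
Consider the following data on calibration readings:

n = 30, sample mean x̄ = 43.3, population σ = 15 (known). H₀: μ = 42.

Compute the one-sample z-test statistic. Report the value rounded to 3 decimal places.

test statistic = 0.475

SE = σ/√n = 15/√30 = 2.7386
z = (x̄−μ₀)/SE = (43.3−42)/2.7386 = 0.4747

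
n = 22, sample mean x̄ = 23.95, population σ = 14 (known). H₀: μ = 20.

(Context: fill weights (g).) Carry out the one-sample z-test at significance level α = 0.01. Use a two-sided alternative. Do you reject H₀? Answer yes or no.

reject H₀: no

SE = σ/√n = 14/√22 = 2.9848
z = (x̄−μ₀)/SE = (23.95−20)/2.9848 = 1.3234
p-value (two-sided) = 0.18571
At α=0.01: p ≥ α → fail to reject H₀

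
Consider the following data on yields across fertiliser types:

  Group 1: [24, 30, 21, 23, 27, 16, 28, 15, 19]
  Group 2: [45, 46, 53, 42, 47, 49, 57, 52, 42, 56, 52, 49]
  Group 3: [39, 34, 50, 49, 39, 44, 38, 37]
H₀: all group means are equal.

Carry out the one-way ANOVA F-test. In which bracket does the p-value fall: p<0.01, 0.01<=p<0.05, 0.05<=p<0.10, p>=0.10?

p-value bracket: p<0.01

Group means [22.56, 49.17, 41.25], grand mean 38.724
SSB = Σnᵢ(x̄ᵢ−x̄)² = 3712.404; SSW = ΣΣ(x−x̄ᵢ)² = 731.389
MSB = 3712.404/2 = 1856.2021; MSW = 731.389/26 = 28.1303
F = MSB/MSW = 65.9858
df = (2, 26)
p-value (upper-tail) = 0.00000
→ bracket: p<0.01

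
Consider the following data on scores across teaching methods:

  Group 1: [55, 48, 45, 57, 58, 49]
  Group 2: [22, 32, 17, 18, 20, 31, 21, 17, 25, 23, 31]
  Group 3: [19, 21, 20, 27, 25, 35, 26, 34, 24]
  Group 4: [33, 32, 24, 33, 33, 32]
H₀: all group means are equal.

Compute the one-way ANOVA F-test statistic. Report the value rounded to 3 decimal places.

test statistic = 41.889

Group means [52.00, 23.36, 25.67, 31.17], grand mean 30.844
SSB = Σnᵢ(x̄ᵢ−x̄)² = 3542.840; SSW = ΣΣ(x−x̄ᵢ)² = 789.379
MSB = 3542.840/3 = 1180.9467; MSW = 789.379/28 = 28.1921
F = MSB/MSW = 41.8893
df = (3, 28)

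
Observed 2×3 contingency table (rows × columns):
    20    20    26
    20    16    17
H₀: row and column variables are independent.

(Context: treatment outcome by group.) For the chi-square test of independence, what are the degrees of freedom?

degrees of freedom = 2

df = (r−1)(c−1) = (2−1)·(3−1) = 2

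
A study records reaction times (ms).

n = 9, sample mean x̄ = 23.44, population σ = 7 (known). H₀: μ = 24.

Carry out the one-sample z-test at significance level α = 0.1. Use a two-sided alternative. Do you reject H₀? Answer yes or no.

SE = σ/√n = 7/√9 = 2.3333
z = (x̄−μ₀)/SE = (23.44−24)/2.3333 = -0.2400
p-value (two-sided) = 0.81033
At α=0.1: p ≥ α → fail to reject H₀

reject H₀: no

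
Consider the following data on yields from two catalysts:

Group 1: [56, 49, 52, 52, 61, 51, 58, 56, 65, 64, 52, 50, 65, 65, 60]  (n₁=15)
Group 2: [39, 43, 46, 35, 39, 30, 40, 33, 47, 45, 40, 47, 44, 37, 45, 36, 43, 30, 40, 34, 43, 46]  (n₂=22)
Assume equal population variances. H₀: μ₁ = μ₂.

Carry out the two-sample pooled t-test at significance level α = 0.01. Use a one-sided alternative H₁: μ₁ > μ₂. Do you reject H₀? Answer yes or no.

x̄₁=57.067, s₁=5.934, n₁=15
x̄₂=40.091, s₂=5.344, n₂=22
s_p² = [14·5.934² + 21·5.344²]/35 = 31.2215
SE = √(s_p²·(1/15+1/22)) = 1.8710
t = (57.067−40.091)/1.8710 = 9.0732
df = 35
p-value (one-sided, H₁ greater) = 0.00000
At α=0.01: p < α → reject H₀

reject H₀: yes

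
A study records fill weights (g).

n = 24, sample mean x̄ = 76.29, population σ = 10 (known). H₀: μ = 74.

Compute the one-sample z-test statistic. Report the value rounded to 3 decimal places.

SE = σ/√n = 10/√24 = 2.0412
z = (x̄−μ₀)/SE = (76.29−74)/2.0412 = 1.1219

test statistic = 1.122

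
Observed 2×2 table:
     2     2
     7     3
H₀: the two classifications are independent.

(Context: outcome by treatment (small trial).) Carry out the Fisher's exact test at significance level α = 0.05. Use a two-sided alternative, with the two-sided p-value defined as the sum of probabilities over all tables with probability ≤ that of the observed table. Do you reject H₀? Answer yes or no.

Margins: r₁=4, r₂=10, c₁=9, c₂=5, n=14
p_obs = C(4,2)·C(10,7)/C(14,9); sum pmf over tables with pmf ≤ p_obs
p-value (two-sided) = 0.58042
At α=0.05: p ≥ α → fail to reject H₀

reject H₀: no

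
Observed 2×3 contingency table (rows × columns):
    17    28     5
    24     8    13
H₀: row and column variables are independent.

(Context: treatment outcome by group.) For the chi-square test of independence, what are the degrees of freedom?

df = (r−1)(c−1) = (2−1)·(3−1) = 2

degrees of freedom = 2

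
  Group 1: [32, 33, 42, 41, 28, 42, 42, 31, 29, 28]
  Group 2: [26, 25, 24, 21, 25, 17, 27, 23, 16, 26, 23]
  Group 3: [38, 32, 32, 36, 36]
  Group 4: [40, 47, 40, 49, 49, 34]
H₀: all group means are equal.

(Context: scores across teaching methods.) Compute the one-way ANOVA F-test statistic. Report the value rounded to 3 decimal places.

test statistic = 23.610

Group means [34.80, 23.00, 34.80, 43.17], grand mean 32.312
SSB = Σnᵢ(x̄ᵢ−x̄)² = 1753.642; SSW = ΣΣ(x−x̄ᵢ)² = 693.233
MSB = 1753.642/3 = 584.5472; MSW = 693.233/28 = 24.7583
F = MSB/MSW = 23.6101
df = (3, 28)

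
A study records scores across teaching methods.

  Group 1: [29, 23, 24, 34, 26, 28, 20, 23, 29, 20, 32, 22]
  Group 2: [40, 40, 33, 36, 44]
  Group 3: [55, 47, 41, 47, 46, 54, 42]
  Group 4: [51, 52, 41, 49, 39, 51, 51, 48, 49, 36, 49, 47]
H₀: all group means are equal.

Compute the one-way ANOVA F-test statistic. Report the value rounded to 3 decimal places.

test statistic = 45.328

Group means [25.83, 38.60, 47.43, 46.92], grand mean 38.833
SSB = Σnᵢ(x̄ᵢ−x̄)² = 3329.502; SSW = ΣΣ(x−x̄ᵢ)² = 783.498
MSB = 3329.502/3 = 1109.8341; MSW = 783.498/32 = 24.4843
F = MSB/MSW = 45.3284
df = (3, 32)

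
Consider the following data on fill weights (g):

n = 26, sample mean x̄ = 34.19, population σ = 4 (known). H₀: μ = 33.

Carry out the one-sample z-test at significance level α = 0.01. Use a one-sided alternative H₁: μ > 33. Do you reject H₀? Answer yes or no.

reject H₀: no

SE = σ/√n = 4/√26 = 0.7845
z = (x̄−μ₀)/SE = (34.19−33)/0.7845 = 1.5170
p-value (one-sided, H₁ greater) = 0.06464
At α=0.01: p ≥ α → fail to reject H₀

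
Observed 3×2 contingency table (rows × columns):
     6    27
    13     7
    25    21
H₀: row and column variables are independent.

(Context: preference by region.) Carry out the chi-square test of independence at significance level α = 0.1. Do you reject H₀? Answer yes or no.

Row totals [33, 20, 46], col totals [44, 55], n=99
χ² = (6−14.67)²/14.67 + (27−18.33)²/18.33 + (13−8.89)²/8.89 + (7−11.11)²/11.11 + (25−20.44)²/20.44 + (21−25.56)²/25.56 = 14.4679
df = 2
p-value (upper-tail) = 0.00072
At α=0.1: p < α → reject H₀

reject H₀: yes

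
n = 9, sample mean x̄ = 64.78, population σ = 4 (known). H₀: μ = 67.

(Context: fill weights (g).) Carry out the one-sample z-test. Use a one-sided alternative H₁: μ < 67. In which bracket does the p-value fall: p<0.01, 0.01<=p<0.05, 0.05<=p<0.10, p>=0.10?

p-value bracket: 0.01<=p<0.05

SE = σ/√n = 4/√9 = 1.3333
z = (x̄−μ₀)/SE = (64.78−67)/1.3333 = -1.6650
p-value (one-sided, H₁ less) = 0.04796
→ bracket: 0.01<=p<0.05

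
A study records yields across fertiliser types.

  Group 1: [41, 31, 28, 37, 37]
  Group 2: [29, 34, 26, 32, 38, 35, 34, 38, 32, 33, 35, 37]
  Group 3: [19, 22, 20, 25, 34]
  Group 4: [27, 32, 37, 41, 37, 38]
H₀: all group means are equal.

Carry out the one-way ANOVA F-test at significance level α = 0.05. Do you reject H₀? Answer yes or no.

Group means [34.80, 33.58, 24.00, 35.33], grand mean 32.464
SSB = Σnᵢ(x̄ᵢ−x̄)² = 449.914; SSW = ΣΣ(x−x̄ᵢ)² = 519.050
MSB = 449.914/3 = 149.9714; MSW = 519.050/24 = 21.6271
F = MSB/MSW = 6.9344
df = (3, 24)
p-value (upper-tail) = 0.00160
At α=0.05: p < α → reject H₀

reject H₀: yes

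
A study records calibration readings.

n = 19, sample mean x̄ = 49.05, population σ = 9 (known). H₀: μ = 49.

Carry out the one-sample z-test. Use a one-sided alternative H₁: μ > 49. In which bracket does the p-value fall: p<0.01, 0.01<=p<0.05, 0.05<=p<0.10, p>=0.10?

p-value bracket: p>=0.10

SE = σ/√n = 9/√19 = 2.0647
z = (x̄−μ₀)/SE = (49.05−49)/2.0647 = 0.0242
p-value (one-sided, H₁ greater) = 0.49034
→ bracket: p>=0.10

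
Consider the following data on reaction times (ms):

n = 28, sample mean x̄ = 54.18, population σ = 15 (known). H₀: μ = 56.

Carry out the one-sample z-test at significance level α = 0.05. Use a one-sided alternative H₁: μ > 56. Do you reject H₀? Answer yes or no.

SE = σ/√n = 15/√28 = 2.8347
z = (x̄−μ₀)/SE = (54.18−56)/2.8347 = -0.6420
p-value (one-sided, H₁ greater) = 0.73957
At α=0.05: p ≥ α → fail to reject H₀

reject H₀: no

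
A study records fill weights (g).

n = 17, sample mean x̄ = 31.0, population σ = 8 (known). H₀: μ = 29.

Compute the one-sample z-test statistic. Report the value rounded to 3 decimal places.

test statistic = 1.031

SE = σ/√n = 8/√17 = 1.9403
z = (x̄−μ₀)/SE = (31.0−29)/1.9403 = 1.0308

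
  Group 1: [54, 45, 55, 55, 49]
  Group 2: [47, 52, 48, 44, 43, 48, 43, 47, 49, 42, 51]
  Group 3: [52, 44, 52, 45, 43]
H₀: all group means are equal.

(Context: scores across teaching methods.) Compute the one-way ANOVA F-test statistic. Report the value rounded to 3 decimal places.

Group means [51.60, 46.73, 47.20], grand mean 48.000
SSB = Σnᵢ(x̄ᵢ−x̄)² = 85.818; SSW = ΣΣ(x−x̄ᵢ)² = 270.182
MSB = 85.818/2 = 42.9091; MSW = 270.182/18 = 15.0101
F = MSB/MSW = 2.8587
df = (2, 18)

test statistic = 2.859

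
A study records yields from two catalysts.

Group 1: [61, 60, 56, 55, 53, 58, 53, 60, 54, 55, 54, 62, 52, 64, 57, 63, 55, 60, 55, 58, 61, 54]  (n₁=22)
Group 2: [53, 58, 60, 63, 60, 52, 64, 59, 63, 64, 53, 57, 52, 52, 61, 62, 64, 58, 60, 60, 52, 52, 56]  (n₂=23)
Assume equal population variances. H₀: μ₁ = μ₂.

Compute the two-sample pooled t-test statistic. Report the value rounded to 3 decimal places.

x̄₁=57.273, s₁=3.588, n₁=22
x̄₂=58.043, s₂=4.446, n₂=23
s_p² = [21·3.588² + 22·4.446²]/43 = 16.4028
SE = √(s_p²·(1/22+1/23)) = 1.2078
t = (57.273−58.043)/1.2078 = -0.6382
df = 43

test statistic = -0.638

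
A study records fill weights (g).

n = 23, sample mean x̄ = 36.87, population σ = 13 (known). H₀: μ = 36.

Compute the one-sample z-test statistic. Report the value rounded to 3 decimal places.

SE = σ/√n = 13/√23 = 2.7107
z = (x̄−μ₀)/SE = (36.87−36)/2.7107 = 0.3210

test statistic = 0.321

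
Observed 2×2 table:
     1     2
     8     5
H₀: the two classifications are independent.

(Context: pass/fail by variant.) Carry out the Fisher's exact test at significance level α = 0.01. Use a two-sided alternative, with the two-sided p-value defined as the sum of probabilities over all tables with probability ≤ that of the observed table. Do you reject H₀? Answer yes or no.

Margins: r₁=3, r₂=13, c₁=9, c₂=7, n=16
p_obs = C(3,1)·C(13,8)/C(16,9); sum pmf over tables with pmf ≤ p_obs
p-value (two-sided) = 0.55000
At α=0.01: p ≥ α → fail to reject H₀

reject H₀: no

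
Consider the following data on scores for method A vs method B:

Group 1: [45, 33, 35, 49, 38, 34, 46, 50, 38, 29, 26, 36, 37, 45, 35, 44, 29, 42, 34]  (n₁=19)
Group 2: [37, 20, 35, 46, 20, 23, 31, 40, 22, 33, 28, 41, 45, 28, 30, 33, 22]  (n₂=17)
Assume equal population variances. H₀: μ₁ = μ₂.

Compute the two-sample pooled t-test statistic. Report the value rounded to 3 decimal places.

test statistic = 2.628

x̄₁=38.158, s₁=6.930, n₁=19
x̄₂=31.412, s₂=8.464, n₂=17
s_p² = [18·6.930² + 16·8.464²]/34 = 59.1366
SE = √(s_p²·(1/19+1/17)) = 2.5673
t = (38.158−31.412)/2.5673 = 2.6277
df = 34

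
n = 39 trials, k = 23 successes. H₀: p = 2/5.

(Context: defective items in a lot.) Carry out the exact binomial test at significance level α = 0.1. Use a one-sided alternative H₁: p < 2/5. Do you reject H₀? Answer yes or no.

Exact binomial: n=39, k=23, p₀=2/5=0.4000
P(X≤23) from Σ C(n,i)·p₀^i·(1−p₀)^(n−i)
p-value (one-sided, H₁ less) = 0.99465
At α=0.1: p ≥ α → fail to reject H₀

reject H₀: no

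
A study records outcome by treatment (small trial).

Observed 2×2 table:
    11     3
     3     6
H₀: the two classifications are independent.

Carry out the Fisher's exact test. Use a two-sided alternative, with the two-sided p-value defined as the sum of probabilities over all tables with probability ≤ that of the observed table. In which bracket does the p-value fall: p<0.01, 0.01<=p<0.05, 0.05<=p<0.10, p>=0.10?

Margins: r₁=14, r₂=9, c₁=14, c₂=9, n=23
p_obs = C(14,11)·C(9,3)/C(23,14); sum pmf over tables with pmf ≤ p_obs
p-value (two-sided) = 0.07710
→ bracket: 0.05<=p<0.10

p-value bracket: 0.05<=p<0.10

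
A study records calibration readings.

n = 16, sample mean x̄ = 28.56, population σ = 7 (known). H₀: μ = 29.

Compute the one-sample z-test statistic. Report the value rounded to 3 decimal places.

test statistic = -0.251

SE = σ/√n = 7/√16 = 1.7500
z = (x̄−μ₀)/SE = (28.56−29)/1.7500 = -0.2514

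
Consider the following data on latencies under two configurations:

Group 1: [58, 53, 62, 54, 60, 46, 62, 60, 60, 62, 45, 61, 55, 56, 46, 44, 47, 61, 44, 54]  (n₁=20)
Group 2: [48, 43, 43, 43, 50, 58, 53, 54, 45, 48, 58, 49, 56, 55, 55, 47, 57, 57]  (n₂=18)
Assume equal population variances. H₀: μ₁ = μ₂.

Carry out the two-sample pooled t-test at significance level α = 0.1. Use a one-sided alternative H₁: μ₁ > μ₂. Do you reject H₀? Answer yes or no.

reject H₀: yes

x̄₁=54.500, s₁=6.778, n₁=20
x̄₂=51.056, s₂=5.461, n₂=18
s_p² = [19·6.778² + 17·5.461²]/36 = 38.3318
SE = √(s_p²·(1/20+1/18)) = 2.0115
t = (54.500−51.056)/2.0115 = 1.7124
df = 36
p-value (one-sided, H₁ greater) = 0.04771
At α=0.1: p < α → reject H₀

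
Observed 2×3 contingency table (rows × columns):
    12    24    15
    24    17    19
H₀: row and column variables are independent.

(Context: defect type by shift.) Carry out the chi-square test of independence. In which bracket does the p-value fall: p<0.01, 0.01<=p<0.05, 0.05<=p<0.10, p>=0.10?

Row totals [51, 60], col totals [36, 41, 34], n=111
χ² = (12−16.54)²/16.54 + (24−18.84)²/18.84 + (15−15.62)²/15.62 + (24−19.46)²/19.46 + (17−22.16)²/22.16 + (19−18.38)²/18.38 = 4.9686
df = 2
p-value (upper-tail) = 0.08338
→ bracket: 0.05<=p<0.10

p-value bracket: 0.05<=p<0.10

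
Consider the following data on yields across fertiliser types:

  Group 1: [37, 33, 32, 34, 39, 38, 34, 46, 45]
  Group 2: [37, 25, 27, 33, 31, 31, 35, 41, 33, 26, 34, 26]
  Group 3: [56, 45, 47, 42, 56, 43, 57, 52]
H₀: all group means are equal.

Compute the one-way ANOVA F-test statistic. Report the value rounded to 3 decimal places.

test statistic = 27.838

Group means [37.56, 31.58, 49.75], grand mean 38.448
SSB = Σnᵢ(x̄ᵢ−x̄)² = 1594.534; SSW = ΣΣ(x−x̄ᵢ)² = 744.639
MSB = 1594.534/2 = 797.2668; MSW = 744.639/26 = 28.6400
F = MSB/MSW = 27.8376
df = (2, 26)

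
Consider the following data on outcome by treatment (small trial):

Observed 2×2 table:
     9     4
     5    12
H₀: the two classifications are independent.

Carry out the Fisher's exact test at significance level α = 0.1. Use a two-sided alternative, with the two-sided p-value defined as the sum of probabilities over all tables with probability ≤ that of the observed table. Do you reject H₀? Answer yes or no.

Margins: r₁=13, r₂=17, c₁=14, c₂=16, n=30
p_obs = C(13,9)·C(17,5)/C(30,14); sum pmf over tables with pmf ≤ p_obs
p-value (two-sided) = 0.06336
At α=0.1: p < α → reject H₀

reject H₀: yes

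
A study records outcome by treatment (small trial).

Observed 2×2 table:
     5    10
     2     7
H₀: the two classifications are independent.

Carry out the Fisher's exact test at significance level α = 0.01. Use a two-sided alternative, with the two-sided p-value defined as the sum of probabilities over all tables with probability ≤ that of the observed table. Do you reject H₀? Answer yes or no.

reject H₀: no

Margins: r₁=15, r₂=9, c₁=7, c₂=17, n=24
p_obs = C(15,5)·C(9,2)/C(24,7); sum pmf over tables with pmf ≤ p_obs
p-value (two-sided) = 0.66871
At α=0.01: p ≥ α → fail to reject H₀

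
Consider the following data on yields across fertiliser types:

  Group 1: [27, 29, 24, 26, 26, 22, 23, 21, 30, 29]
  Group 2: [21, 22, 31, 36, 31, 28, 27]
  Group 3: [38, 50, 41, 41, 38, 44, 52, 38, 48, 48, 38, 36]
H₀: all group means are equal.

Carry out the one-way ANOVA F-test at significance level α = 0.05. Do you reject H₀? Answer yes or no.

Group means [25.70, 28.00, 42.67], grand mean 33.276
SSB = Σnᵢ(x̄ᵢ−x̄)² = 1827.026; SSW = ΣΣ(x−x̄ᵢ)² = 592.767
MSB = 1827.026/2 = 913.5132; MSW = 592.767/26 = 22.7987
F = MSB/MSW = 40.0686
df = (2, 26)
p-value (upper-tail) = 0.00000
At α=0.05: p < α → reject H₀

reject H₀: yes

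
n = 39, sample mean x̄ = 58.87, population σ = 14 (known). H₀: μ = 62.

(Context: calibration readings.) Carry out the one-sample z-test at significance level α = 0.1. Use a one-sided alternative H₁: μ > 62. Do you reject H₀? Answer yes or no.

reject H₀: no

SE = σ/√n = 14/√39 = 2.2418
z = (x̄−μ₀)/SE = (58.87−62)/2.2418 = -1.3962
p-value (one-sided, H₁ greater) = 0.91867
At α=0.1: p ≥ α → fail to reject H₀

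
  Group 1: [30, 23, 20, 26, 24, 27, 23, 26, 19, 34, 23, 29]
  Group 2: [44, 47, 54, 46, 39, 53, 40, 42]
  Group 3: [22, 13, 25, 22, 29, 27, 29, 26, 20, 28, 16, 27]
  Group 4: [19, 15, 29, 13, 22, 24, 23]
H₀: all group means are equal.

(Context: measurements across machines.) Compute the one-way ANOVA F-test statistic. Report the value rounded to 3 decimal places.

test statistic = 41.200

Group means [25.33, 45.62, 23.67, 20.71], grand mean 28.154
SSB = Σnᵢ(x̄ᵢ−x̄)² = 3166.440; SSW = ΣΣ(x−x̄ᵢ)² = 896.637
MSB = 3166.440/3 = 1055.4800; MSW = 896.637/35 = 25.6182
F = MSB/MSW = 41.2004
df = (3, 35)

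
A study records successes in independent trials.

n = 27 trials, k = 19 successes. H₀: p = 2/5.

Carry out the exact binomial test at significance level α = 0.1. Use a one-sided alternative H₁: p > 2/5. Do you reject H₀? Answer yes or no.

Exact binomial: n=27, k=19, p₀=2/5=0.4000
P(X≥19) from Σ C(n,i)·p₀^i·(1−p₀)^(n−i)
p-value (one-sided, H₁ greater) = 0.00137
At α=0.1: p < α → reject H₀

reject H₀: yes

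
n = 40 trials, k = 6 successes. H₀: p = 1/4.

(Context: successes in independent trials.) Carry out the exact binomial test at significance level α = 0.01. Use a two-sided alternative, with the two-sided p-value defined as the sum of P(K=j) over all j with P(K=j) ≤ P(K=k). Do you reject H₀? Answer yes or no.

Exact binomial: n=40, k=6, p₀=1/4=0.2500
P(X=j) = C(n,j)·p₀^j·(1−p₀)^(n−j); p = Σ P(X=j) over j with P(X=j) ≤ P(X=6)
p-value (two-sided) = 0.19946
At α=0.01: p ≥ α → fail to reject H₀

reject H₀: no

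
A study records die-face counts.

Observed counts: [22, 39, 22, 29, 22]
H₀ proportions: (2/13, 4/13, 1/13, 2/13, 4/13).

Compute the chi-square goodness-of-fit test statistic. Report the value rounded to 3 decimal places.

n = 134; E_i = n·p_i = [20.62, 41.23, 10.31, 20.62, 41.23]
χ² = (22−20.62)²/20.62 + (39−41.23)²/41.23 + (22−10.31)²/10.31 + (29−20.62)²/20.62 + (22−41.23)²/41.23 = 25.8563
df = 4

test statistic = 25.856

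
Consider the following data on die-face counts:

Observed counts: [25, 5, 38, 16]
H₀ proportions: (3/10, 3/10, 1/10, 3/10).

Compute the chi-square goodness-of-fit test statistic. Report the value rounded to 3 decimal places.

test statistic = 123.857

n = 84; E_i = n·p_i = [25.20, 25.20, 8.40, 25.20]
χ² = (25−25.20)²/25.20 + (5−25.20)²/25.20 + (38−8.40)²/8.40 + (16−25.20)²/25.20 = 123.8571
df = 3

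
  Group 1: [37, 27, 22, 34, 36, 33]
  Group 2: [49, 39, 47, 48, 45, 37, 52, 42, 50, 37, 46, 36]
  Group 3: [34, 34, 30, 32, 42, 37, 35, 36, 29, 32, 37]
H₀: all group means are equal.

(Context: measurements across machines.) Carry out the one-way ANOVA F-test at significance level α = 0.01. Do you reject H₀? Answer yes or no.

reject H₀: yes

Group means [31.50, 44.00, 34.36], grand mean 37.759
SSB = Σnᵢ(x̄ᵢ−x̄)² = 829.265; SSW = ΣΣ(x−x̄ᵢ)² = 650.045
MSB = 829.265/2 = 414.6324; MSW = 650.045/26 = 25.0017
F = MSB/MSW = 16.5841
df = (2, 26)
p-value (upper-tail) = 0.00002
At α=0.01: p < α → reject H₀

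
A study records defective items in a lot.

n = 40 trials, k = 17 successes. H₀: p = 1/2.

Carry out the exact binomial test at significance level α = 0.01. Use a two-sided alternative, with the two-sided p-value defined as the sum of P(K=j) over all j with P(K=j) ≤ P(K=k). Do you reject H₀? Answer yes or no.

Exact binomial: n=40, k=17, p₀=1/2=0.5000
P(X=j) = C(n,j)·p₀^j·(1−p₀)^(n−j); p = Σ P(X=j) over j with P(X=j) ≤ P(X=17)
p-value (two-sided) = 0.42959
At α=0.01: p ≥ α → fail to reject H₀

reject H₀: no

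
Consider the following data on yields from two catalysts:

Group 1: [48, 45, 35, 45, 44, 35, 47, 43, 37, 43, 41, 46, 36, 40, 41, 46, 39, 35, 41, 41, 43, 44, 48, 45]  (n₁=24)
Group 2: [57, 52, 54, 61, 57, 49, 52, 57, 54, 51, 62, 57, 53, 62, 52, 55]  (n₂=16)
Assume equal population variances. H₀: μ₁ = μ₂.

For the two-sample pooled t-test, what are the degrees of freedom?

degrees of freedom = 38

df = n₁ + n₂ − 2 = 24 + 16 − 2 = 38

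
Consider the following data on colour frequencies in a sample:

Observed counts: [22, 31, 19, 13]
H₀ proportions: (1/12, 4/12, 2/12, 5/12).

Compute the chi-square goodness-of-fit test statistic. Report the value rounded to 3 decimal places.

n = 85; E_i = n·p_i = [7.08, 28.33, 14.17, 35.42]
χ² = (22−7.08)²/7.08 + (31−28.33)²/28.33 + (19−14.17)²/14.17 + (13−35.42)²/35.42 = 47.5012
df = 3

test statistic = 47.501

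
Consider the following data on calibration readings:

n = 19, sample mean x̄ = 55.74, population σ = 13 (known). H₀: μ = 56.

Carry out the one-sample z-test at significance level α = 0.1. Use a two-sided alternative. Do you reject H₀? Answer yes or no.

SE = σ/√n = 13/√19 = 2.9824
z = (x̄−μ₀)/SE = (55.74−56)/2.9824 = -0.0872
p-value (two-sided) = 0.93053
At α=0.1: p ≥ α → fail to reject H₀

reject H₀: no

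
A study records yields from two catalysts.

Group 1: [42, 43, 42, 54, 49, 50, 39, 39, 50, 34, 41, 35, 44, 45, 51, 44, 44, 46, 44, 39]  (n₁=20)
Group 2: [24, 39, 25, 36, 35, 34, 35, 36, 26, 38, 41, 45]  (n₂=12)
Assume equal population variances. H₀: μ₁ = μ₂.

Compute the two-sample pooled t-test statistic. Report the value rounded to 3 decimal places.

x̄₁=43.750, s₁=5.250, n₁=20
x̄₂=34.500, s₂=6.488, n₂=12
s_p² = [19·5.250² + 11·6.488²]/30 = 32.8917
SE = √(s_p²·(1/20+1/12)) = 2.0942
t = (43.750−34.500)/2.0942 = 4.4170
df = 30

test statistic = 4.417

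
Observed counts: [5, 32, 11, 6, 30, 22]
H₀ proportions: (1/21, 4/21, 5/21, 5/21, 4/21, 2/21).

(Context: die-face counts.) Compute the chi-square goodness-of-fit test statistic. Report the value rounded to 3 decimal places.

test statistic = 48.409

n = 106; E_i = n·p_i = [5.05, 20.19, 25.24, 25.24, 20.19, 10.10]
χ² = (5−5.05)²/5.05 + (32−20.19)²/20.19 + (11−25.24)²/25.24 + (6−25.24)²/25.24 + (30−20.19)²/20.19 + (22−10.10)²/10.10 = 48.4094
df = 5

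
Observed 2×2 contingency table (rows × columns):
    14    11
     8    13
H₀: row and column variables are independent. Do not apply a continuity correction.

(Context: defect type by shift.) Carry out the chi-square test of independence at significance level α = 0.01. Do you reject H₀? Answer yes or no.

reject H₀: no

Row totals [25, 21], col totals [22, 24], n=46
χ² = (14−11.96)²/11.96 + (11−13.04)²/13.04 + (8−10.04)²/10.04 + (13−10.96)²/10.96 = 1.4663
df = 1
p-value (upper-tail) = 0.22593
At α=0.01: p ≥ α → fail to reject H₀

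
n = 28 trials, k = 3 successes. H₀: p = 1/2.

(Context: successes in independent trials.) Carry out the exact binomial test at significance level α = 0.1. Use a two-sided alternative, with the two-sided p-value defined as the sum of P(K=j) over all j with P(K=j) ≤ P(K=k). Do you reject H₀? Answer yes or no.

Exact binomial: n=28, k=3, p₀=1/2=0.5000
P(X=j) = C(n,j)·p₀^j·(1−p₀)^(n−j); p = Σ P(X=j) over j with P(X=j) ≤ P(X=3)
p-value (two-sided) = 0.00003
At α=0.1: p < α → reject H₀

reject H₀: yes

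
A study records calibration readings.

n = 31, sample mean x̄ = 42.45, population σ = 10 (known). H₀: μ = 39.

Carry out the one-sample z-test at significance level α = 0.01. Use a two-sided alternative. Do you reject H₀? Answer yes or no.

reject H₀: no

SE = σ/√n = 10/√31 = 1.7961
z = (x̄−μ₀)/SE = (42.45−39)/1.7961 = 1.9209
p-value (two-sided) = 0.05475
At α=0.01: p ≥ α → fail to reject H₀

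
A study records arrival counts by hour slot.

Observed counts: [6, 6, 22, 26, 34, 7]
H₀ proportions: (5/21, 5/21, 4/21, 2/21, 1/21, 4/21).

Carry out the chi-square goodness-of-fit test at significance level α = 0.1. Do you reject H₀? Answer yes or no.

n = 101; E_i = n·p_i = [24.05, 24.05, 19.24, 9.62, 4.81, 19.24]
χ² = (6−24.05)²/24.05 + (6−24.05)²/24.05 + (22−19.24)²/19.24 + (26−9.62)²/9.62 + (34−4.81)²/4.81 + (7−19.24)²/19.24 = 240.3332
df = 5
p-value (upper-tail) = 0.00000
At α=0.1: p < α → reject H₀

reject H₀: yes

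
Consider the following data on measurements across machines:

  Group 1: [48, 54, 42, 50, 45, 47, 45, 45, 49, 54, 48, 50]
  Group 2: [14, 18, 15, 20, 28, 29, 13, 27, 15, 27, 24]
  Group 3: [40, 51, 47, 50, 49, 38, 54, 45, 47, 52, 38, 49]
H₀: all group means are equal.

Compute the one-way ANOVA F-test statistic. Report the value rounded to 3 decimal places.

test statistic = 99.154

Group means [48.08, 20.91, 46.67], grand mean 39.057
SSB = Σnᵢ(x̄ᵢ−x̄)² = 5295.393; SSW = ΣΣ(x−x̄ᵢ)² = 854.492
MSB = 5295.393/2 = 2647.6966; MSW = 854.492/32 = 26.7029
F = MSB/MSW = 99.1539
df = (2, 32)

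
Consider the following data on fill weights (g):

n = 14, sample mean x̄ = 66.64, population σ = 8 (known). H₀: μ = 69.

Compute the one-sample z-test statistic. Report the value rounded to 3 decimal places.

SE = σ/√n = 8/√14 = 2.1381
z = (x̄−μ₀)/SE = (66.64−69)/2.1381 = -1.1038

test statistic = -1.104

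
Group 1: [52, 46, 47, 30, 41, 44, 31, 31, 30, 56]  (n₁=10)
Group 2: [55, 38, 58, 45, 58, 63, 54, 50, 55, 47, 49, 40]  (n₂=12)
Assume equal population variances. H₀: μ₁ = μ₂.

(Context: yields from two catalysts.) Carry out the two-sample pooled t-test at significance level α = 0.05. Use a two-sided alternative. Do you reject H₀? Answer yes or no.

x̄₁=40.800, s₁=9.762, n₁=10
x̄₂=51.000, s₂=7.568, n₂=12
s_p² = [9·9.762² + 11·7.568²]/20 = 74.3800
SE = √(s_p²·(1/10+1/12)) = 3.6927
t = (40.800−51.000)/3.6927 = -2.7622
df = 20
p-value (two-sided) = 0.01202
At α=0.05: p < α → reject H₀

reject H₀: yes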